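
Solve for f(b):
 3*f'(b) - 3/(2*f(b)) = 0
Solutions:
 f(b) = -sqrt(C1 + b)
 f(b) = sqrt(C1 + b)


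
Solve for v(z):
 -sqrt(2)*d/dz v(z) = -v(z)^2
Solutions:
 v(z) = -2/(C1 + sqrt(2)*z)


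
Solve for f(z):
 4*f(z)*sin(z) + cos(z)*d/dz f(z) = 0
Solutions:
 f(z) = C1*cos(z)^4


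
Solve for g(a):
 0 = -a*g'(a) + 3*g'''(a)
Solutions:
 g(a) = C1 + Integral(C2*airyai(3^(2/3)*a/3) + C3*airybi(3^(2/3)*a/3), a)


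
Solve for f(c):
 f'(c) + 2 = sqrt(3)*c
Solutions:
 f(c) = C1 + sqrt(3)*c^2/2 - 2*c


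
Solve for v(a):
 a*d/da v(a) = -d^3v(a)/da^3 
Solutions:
 v(a) = C1 + Integral(C2*airyai(-a) + C3*airybi(-a), a)


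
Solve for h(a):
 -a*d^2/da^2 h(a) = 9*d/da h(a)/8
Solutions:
 h(a) = C1 + C2/a^(1/8)


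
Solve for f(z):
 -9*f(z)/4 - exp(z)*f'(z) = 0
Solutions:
 f(z) = C1*exp(9*exp(-z)/4)


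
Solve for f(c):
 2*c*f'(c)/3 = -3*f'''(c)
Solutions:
 f(c) = C1 + Integral(C2*airyai(-6^(1/3)*c/3) + C3*airybi(-6^(1/3)*c/3), c)


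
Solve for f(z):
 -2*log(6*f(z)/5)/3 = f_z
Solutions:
 -3*Integral(1/(-log(_y) - log(6) + log(5)), (_y, f(z)))/2 = C1 - z


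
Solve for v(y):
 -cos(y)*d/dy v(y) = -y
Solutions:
 v(y) = C1 + Integral(y/cos(y), y)


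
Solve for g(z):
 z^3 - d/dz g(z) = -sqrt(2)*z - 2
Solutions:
 g(z) = C1 + z^4/4 + sqrt(2)*z^2/2 + 2*z


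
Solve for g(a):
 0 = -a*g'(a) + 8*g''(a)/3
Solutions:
 g(a) = C1 + C2*erfi(sqrt(3)*a/4)


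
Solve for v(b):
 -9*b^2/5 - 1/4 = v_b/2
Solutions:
 v(b) = C1 - 6*b^3/5 - b/2


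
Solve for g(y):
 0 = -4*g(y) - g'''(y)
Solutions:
 g(y) = C3*exp(-2^(2/3)*y) + (C1*sin(2^(2/3)*sqrt(3)*y/2) + C2*cos(2^(2/3)*sqrt(3)*y/2))*exp(2^(2/3)*y/2)


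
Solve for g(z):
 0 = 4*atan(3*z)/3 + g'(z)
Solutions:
 g(z) = C1 - 4*z*atan(3*z)/3 + 2*log(9*z^2 + 1)/9


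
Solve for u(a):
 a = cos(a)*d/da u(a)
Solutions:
 u(a) = C1 + Integral(a/cos(a), a)


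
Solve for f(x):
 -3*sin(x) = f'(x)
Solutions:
 f(x) = C1 + 3*cos(x)


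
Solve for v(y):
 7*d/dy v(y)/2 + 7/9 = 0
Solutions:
 v(y) = C1 - 2*y/9


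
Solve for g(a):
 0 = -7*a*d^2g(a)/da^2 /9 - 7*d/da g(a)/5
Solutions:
 g(a) = C1 + C2/a^(4/5)


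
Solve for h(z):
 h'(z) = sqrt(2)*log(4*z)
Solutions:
 h(z) = C1 + sqrt(2)*z*log(z) - sqrt(2)*z + 2*sqrt(2)*z*log(2)


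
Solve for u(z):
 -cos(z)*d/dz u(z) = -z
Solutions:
 u(z) = C1 + Integral(z/cos(z), z)


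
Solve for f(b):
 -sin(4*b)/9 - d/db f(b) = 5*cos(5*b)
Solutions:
 f(b) = C1 - sin(5*b) + cos(4*b)/36


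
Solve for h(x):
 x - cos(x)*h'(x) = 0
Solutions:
 h(x) = C1 + Integral(x/cos(x), x)


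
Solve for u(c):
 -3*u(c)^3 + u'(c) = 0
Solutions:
 u(c) = -sqrt(2)*sqrt(-1/(C1 + 3*c))/2
 u(c) = sqrt(2)*sqrt(-1/(C1 + 3*c))/2


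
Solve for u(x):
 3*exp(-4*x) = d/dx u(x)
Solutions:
 u(x) = C1 - 3*exp(-4*x)/4


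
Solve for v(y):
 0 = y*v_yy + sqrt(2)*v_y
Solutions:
 v(y) = C1 + C2*y^(1 - sqrt(2))


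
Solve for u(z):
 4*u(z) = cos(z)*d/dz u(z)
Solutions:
 u(z) = C1*(sin(z)^2 + 2*sin(z) + 1)/(sin(z)^2 - 2*sin(z) + 1)


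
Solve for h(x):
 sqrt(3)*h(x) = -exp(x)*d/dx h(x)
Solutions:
 h(x) = C1*exp(sqrt(3)*exp(-x))


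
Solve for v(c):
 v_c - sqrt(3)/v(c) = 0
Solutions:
 v(c) = -sqrt(C1 + 2*sqrt(3)*c)
 v(c) = sqrt(C1 + 2*sqrt(3)*c)


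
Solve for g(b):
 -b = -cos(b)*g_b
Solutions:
 g(b) = C1 + Integral(b/cos(b), b)


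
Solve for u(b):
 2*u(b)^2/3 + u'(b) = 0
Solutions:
 u(b) = 3/(C1 + 2*b)


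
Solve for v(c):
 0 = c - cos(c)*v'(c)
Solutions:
 v(c) = C1 + Integral(c/cos(c), c)


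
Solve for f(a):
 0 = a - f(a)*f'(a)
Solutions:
 f(a) = -sqrt(C1 + a^2)
 f(a) = sqrt(C1 + a^2)


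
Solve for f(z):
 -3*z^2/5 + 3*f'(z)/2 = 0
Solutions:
 f(z) = C1 + 2*z^3/15


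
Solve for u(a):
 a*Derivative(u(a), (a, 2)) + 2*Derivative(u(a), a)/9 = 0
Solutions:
 u(a) = C1 + C2*a^(7/9)


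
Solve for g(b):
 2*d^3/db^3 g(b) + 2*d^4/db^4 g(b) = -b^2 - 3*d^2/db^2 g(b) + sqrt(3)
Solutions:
 g(b) = C1 + C2*b - b^4/36 + 2*b^3/27 + b^2*(4 + 9*sqrt(3))/54 + (C3*sin(sqrt(5)*b/2) + C4*cos(sqrt(5)*b/2))*exp(-b/2)


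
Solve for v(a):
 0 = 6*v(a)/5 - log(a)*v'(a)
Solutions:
 v(a) = C1*exp(6*li(a)/5)


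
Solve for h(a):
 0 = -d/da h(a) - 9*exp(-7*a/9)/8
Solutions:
 h(a) = C1 + 81*exp(-7*a/9)/56


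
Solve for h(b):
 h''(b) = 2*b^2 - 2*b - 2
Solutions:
 h(b) = C1 + C2*b + b^4/6 - b^3/3 - b^2


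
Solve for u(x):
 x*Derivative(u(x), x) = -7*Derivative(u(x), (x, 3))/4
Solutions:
 u(x) = C1 + Integral(C2*airyai(-14^(2/3)*x/7) + C3*airybi(-14^(2/3)*x/7), x)


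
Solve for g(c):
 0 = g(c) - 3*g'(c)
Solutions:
 g(c) = C1*exp(c/3)


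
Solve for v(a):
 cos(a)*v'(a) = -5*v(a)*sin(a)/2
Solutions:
 v(a) = C1*cos(a)^(5/2)


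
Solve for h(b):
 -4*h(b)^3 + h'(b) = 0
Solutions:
 h(b) = -sqrt(2)*sqrt(-1/(C1 + 4*b))/2
 h(b) = sqrt(2)*sqrt(-1/(C1 + 4*b))/2


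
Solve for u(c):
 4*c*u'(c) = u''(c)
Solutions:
 u(c) = C1 + C2*erfi(sqrt(2)*c)


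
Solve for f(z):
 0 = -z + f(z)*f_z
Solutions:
 f(z) = -sqrt(C1 + z^2)
 f(z) = sqrt(C1 + z^2)


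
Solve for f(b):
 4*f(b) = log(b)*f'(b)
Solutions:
 f(b) = C1*exp(4*li(b))


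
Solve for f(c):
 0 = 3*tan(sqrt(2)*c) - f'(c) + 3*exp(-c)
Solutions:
 f(c) = C1 + 3*sqrt(2)*log(tan(sqrt(2)*c)^2 + 1)/4 - 3*exp(-c)


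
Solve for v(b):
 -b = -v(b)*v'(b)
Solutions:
 v(b) = -sqrt(C1 + b^2)
 v(b) = sqrt(C1 + b^2)


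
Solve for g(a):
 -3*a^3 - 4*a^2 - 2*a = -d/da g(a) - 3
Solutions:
 g(a) = C1 + 3*a^4/4 + 4*a^3/3 + a^2 - 3*a


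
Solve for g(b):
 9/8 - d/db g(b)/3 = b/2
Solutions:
 g(b) = C1 - 3*b^2/4 + 27*b/8


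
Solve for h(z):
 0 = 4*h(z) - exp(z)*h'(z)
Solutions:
 h(z) = C1*exp(-4*exp(-z))


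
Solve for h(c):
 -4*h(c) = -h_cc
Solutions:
 h(c) = C1*exp(-2*c) + C2*exp(2*c)


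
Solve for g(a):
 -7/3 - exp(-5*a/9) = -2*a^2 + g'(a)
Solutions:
 g(a) = C1 + 2*a^3/3 - 7*a/3 + 9*exp(-5*a/9)/5


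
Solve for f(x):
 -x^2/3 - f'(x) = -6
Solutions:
 f(x) = C1 - x^3/9 + 6*x


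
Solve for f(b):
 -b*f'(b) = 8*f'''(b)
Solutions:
 f(b) = C1 + Integral(C2*airyai(-b/2) + C3*airybi(-b/2), b)


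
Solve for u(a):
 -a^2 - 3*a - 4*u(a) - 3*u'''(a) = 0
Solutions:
 u(a) = C3*exp(-6^(2/3)*a/3) - a^2/4 - 3*a/4 + (C1*sin(2^(2/3)*3^(1/6)*a/2) + C2*cos(2^(2/3)*3^(1/6)*a/2))*exp(6^(2/3)*a/6)


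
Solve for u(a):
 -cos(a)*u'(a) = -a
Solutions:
 u(a) = C1 + Integral(a/cos(a), a)


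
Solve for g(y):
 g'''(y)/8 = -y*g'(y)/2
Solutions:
 g(y) = C1 + Integral(C2*airyai(-2^(2/3)*y) + C3*airybi(-2^(2/3)*y), y)


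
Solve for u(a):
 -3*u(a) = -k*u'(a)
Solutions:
 u(a) = C1*exp(3*a/k)


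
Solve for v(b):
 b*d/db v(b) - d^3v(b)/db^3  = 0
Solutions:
 v(b) = C1 + Integral(C2*airyai(b) + C3*airybi(b), b)


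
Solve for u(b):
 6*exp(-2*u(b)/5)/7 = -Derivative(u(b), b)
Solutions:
 u(b) = 5*log(-sqrt(C1 - 6*b)) - 5*log(35) + 5*log(70)/2
 u(b) = 5*log(C1 - 6*b)/2 - 5*log(35) + 5*log(70)/2


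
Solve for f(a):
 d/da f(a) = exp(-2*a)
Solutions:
 f(a) = C1 - exp(-2*a)/2


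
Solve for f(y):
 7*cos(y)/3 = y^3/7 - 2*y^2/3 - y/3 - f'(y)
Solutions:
 f(y) = C1 + y^4/28 - 2*y^3/9 - y^2/6 - 7*sin(y)/3


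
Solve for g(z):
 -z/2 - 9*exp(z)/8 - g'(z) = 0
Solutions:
 g(z) = C1 - z^2/4 - 9*exp(z)/8


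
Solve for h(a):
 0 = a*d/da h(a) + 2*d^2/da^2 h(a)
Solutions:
 h(a) = C1 + C2*erf(a/2)


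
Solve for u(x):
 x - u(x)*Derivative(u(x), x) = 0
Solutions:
 u(x) = -sqrt(C1 + x^2)
 u(x) = sqrt(C1 + x^2)


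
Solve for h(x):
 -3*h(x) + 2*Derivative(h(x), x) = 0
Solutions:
 h(x) = C1*exp(3*x/2)


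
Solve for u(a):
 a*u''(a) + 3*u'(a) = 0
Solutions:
 u(a) = C1 + C2/a^2


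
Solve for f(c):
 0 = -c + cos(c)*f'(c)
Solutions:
 f(c) = C1 + Integral(c/cos(c), c)


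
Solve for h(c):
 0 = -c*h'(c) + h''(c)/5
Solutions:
 h(c) = C1 + C2*erfi(sqrt(10)*c/2)


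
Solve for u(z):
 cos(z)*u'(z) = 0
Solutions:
 u(z) = C1


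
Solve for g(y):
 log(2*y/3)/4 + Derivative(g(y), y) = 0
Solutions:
 g(y) = C1 - y*log(y)/4 - y*log(2)/4 + y/4 + y*log(3)/4


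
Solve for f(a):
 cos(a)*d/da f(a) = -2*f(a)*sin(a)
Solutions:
 f(a) = C1*cos(a)^2


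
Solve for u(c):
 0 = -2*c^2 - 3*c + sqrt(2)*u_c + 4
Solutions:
 u(c) = C1 + sqrt(2)*c^3/3 + 3*sqrt(2)*c^2/4 - 2*sqrt(2)*c


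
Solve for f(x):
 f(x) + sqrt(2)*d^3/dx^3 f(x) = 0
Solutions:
 f(x) = C3*exp(-2^(5/6)*x/2) + (C1*sin(2^(5/6)*sqrt(3)*x/4) + C2*cos(2^(5/6)*sqrt(3)*x/4))*exp(2^(5/6)*x/4)


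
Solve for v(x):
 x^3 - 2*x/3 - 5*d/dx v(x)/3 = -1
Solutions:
 v(x) = C1 + 3*x^4/20 - x^2/5 + 3*x/5


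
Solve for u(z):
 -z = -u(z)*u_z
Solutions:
 u(z) = -sqrt(C1 + z^2)
 u(z) = sqrt(C1 + z^2)


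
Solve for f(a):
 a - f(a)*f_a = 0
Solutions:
 f(a) = -sqrt(C1 + a^2)
 f(a) = sqrt(C1 + a^2)


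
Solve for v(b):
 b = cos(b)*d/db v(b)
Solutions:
 v(b) = C1 + Integral(b/cos(b), b)


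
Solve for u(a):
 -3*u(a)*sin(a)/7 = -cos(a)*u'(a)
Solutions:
 u(a) = C1/cos(a)^(3/7)


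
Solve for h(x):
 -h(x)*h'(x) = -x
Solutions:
 h(x) = -sqrt(C1 + x^2)
 h(x) = sqrt(C1 + x^2)


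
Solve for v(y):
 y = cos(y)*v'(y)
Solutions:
 v(y) = C1 + Integral(y/cos(y), y)


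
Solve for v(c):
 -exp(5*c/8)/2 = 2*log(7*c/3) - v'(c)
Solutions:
 v(c) = C1 + 2*c*log(c) + 2*c*(-log(3) - 1 + log(7)) + 4*exp(5*c/8)/5


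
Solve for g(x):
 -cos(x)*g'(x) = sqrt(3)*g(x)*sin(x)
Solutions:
 g(x) = C1*cos(x)^(sqrt(3))


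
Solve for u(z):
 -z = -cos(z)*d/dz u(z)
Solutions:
 u(z) = C1 + Integral(z/cos(z), z)


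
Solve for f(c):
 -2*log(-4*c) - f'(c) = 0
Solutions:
 f(c) = C1 - 2*c*log(-c) + 2*c*(1 - 2*log(2))


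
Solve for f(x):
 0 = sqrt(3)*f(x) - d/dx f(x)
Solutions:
 f(x) = C1*exp(sqrt(3)*x)


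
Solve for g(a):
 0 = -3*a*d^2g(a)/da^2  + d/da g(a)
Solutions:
 g(a) = C1 + C2*a^(4/3)


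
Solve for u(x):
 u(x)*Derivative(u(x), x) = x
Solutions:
 u(x) = -sqrt(C1 + x^2)
 u(x) = sqrt(C1 + x^2)


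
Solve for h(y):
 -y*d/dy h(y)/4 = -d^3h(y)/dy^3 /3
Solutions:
 h(y) = C1 + Integral(C2*airyai(6^(1/3)*y/2) + C3*airybi(6^(1/3)*y/2), y)


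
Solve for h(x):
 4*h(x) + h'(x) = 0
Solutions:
 h(x) = C1*exp(-4*x)


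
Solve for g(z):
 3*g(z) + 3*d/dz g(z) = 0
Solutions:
 g(z) = C1*exp(-z)


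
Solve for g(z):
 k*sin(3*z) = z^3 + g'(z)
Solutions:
 g(z) = C1 - k*cos(3*z)/3 - z^4/4


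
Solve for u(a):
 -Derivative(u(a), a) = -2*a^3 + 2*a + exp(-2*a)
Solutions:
 u(a) = C1 + a^4/2 - a^2 + exp(-2*a)/2


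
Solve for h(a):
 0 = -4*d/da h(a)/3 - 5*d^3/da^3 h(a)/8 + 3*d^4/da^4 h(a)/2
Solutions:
 h(a) = C1 + C2*exp(a*(-(144*sqrt(20986) + 20861)^(1/3) - 25/(144*sqrt(20986) + 20861)^(1/3) + 10)/72)*sin(sqrt(3)*a*(-(144*sqrt(20986) + 20861)^(1/3) + 25/(144*sqrt(20986) + 20861)^(1/3))/72) + C3*exp(a*(-(144*sqrt(20986) + 20861)^(1/3) - 25/(144*sqrt(20986) + 20861)^(1/3) + 10)/72)*cos(sqrt(3)*a*(-(144*sqrt(20986) + 20861)^(1/3) + 25/(144*sqrt(20986) + 20861)^(1/3))/72) + C4*exp(a*(25/(144*sqrt(20986) + 20861)^(1/3) + 5 + (144*sqrt(20986) + 20861)^(1/3))/36)


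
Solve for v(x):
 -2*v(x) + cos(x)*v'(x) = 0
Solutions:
 v(x) = C1*(sin(x) + 1)/(sin(x) - 1)


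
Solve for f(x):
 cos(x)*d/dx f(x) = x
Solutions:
 f(x) = C1 + Integral(x/cos(x), x)


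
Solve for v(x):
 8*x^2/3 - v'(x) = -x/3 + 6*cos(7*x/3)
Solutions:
 v(x) = C1 + 8*x^3/9 + x^2/6 - 18*sin(7*x/3)/7


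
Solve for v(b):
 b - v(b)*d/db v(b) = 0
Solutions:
 v(b) = -sqrt(C1 + b^2)
 v(b) = sqrt(C1 + b^2)


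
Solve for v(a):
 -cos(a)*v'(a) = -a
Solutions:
 v(a) = C1 + Integral(a/cos(a), a)


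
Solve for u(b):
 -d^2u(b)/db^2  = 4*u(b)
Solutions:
 u(b) = C1*sin(2*b) + C2*cos(2*b)


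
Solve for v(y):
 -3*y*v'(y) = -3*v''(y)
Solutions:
 v(y) = C1 + C2*erfi(sqrt(2)*y/2)


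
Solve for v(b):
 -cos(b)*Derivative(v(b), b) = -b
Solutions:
 v(b) = C1 + Integral(b/cos(b), b)


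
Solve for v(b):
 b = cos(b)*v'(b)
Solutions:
 v(b) = C1 + Integral(b/cos(b), b)


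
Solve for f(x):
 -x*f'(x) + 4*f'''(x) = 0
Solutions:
 f(x) = C1 + Integral(C2*airyai(2^(1/3)*x/2) + C3*airybi(2^(1/3)*x/2), x)


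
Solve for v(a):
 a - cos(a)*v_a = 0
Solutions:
 v(a) = C1 + Integral(a/cos(a), a)


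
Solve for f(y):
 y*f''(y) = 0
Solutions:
 f(y) = C1 + C2*y


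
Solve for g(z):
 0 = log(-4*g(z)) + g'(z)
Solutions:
 Integral(1/(log(-_y) + 2*log(2)), (_y, g(z))) = C1 - z


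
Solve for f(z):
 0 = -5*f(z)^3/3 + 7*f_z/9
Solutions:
 f(z) = -sqrt(14)*sqrt(-1/(C1 + 15*z))/2
 f(z) = sqrt(14)*sqrt(-1/(C1 + 15*z))/2


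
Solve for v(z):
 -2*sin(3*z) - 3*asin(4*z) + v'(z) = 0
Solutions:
 v(z) = C1 + 3*z*asin(4*z) + 3*sqrt(1 - 16*z^2)/4 - 2*cos(3*z)/3


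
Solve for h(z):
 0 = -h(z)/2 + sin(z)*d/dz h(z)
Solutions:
 h(z) = C1*(cos(z) - 1)^(1/4)/(cos(z) + 1)^(1/4)


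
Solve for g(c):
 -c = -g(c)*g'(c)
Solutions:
 g(c) = -sqrt(C1 + c^2)
 g(c) = sqrt(C1 + c^2)


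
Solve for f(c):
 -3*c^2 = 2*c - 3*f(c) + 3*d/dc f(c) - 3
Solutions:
 f(c) = C1*exp(c) + c^2 + 8*c/3 + 5/3


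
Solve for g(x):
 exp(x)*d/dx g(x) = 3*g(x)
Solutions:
 g(x) = C1*exp(-3*exp(-x))


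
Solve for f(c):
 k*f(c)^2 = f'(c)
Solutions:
 f(c) = -1/(C1 + c*k)


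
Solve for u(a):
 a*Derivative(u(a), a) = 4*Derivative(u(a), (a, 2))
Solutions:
 u(a) = C1 + C2*erfi(sqrt(2)*a/4)


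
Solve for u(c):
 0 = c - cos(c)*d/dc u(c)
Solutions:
 u(c) = C1 + Integral(c/cos(c), c)


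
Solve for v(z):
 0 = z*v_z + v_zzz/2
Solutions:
 v(z) = C1 + Integral(C2*airyai(-2^(1/3)*z) + C3*airybi(-2^(1/3)*z), z)


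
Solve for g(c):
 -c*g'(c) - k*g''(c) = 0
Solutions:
 g(c) = C1 + C2*sqrt(k)*erf(sqrt(2)*c*sqrt(1/k)/2)


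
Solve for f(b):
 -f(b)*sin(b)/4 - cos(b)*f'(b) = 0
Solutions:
 f(b) = C1*cos(b)^(1/4)


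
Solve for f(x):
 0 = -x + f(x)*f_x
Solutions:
 f(x) = -sqrt(C1 + x^2)
 f(x) = sqrt(C1 + x^2)


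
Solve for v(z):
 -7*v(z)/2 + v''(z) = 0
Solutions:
 v(z) = C1*exp(-sqrt(14)*z/2) + C2*exp(sqrt(14)*z/2)


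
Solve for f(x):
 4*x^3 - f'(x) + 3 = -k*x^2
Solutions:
 f(x) = C1 + k*x^3/3 + x^4 + 3*x


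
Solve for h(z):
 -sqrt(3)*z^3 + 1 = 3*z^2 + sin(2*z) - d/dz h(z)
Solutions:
 h(z) = C1 + sqrt(3)*z^4/4 + z^3 - z - cos(2*z)/2


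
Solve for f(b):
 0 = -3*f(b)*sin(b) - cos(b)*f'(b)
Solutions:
 f(b) = C1*cos(b)^3


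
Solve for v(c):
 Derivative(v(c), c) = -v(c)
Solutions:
 v(c) = C1*exp(-c)


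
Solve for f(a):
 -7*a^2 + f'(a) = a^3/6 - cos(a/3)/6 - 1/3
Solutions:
 f(a) = C1 + a^4/24 + 7*a^3/3 - a/3 - sin(a/3)/2


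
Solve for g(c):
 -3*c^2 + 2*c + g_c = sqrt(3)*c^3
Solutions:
 g(c) = C1 + sqrt(3)*c^4/4 + c^3 - c^2


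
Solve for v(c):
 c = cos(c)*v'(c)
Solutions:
 v(c) = C1 + Integral(c/cos(c), c)


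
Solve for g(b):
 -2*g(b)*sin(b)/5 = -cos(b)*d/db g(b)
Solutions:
 g(b) = C1/cos(b)^(2/5)


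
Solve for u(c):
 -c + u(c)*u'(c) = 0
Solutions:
 u(c) = -sqrt(C1 + c^2)
 u(c) = sqrt(C1 + c^2)


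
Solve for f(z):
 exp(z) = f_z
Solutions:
 f(z) = C1 + exp(z)


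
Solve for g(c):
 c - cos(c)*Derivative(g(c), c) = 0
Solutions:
 g(c) = C1 + Integral(c/cos(c), c)


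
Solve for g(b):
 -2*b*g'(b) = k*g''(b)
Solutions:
 g(b) = C1 + C2*sqrt(k)*erf(b*sqrt(1/k))


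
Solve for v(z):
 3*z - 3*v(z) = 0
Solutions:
 v(z) = z


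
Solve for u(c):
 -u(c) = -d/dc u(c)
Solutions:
 u(c) = C1*exp(c)


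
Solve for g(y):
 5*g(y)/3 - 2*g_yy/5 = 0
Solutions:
 g(y) = C1*exp(-5*sqrt(6)*y/6) + C2*exp(5*sqrt(6)*y/6)


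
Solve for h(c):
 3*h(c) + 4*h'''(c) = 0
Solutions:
 h(c) = C3*exp(-6^(1/3)*c/2) + (C1*sin(2^(1/3)*3^(5/6)*c/4) + C2*cos(2^(1/3)*3^(5/6)*c/4))*exp(6^(1/3)*c/4)


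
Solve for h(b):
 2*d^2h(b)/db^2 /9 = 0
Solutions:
 h(b) = C1 + C2*b


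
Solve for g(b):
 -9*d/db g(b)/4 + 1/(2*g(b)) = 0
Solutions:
 g(b) = -sqrt(C1 + 4*b)/3
 g(b) = sqrt(C1 + 4*b)/3


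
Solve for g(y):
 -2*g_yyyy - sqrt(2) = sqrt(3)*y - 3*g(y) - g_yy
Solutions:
 g(y) = C1*exp(-sqrt(6)*y/2) + C2*exp(sqrt(6)*y/2) + C3*sin(y) + C4*cos(y) + sqrt(3)*y/3 + sqrt(2)/3


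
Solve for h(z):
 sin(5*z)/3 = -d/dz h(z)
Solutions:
 h(z) = C1 + cos(5*z)/15


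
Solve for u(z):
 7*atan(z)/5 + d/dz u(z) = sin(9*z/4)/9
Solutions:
 u(z) = C1 - 7*z*atan(z)/5 + 7*log(z^2 + 1)/10 - 4*cos(9*z/4)/81


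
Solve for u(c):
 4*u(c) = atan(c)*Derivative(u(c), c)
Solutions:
 u(c) = C1*exp(4*Integral(1/atan(c), c))


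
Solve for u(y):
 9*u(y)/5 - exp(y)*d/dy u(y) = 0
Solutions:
 u(y) = C1*exp(-9*exp(-y)/5)


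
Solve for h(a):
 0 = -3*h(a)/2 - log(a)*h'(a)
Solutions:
 h(a) = C1*exp(-3*li(a)/2)


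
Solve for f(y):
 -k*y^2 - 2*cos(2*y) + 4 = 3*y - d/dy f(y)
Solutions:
 f(y) = C1 + k*y^3/3 + 3*y^2/2 - 4*y + sin(2*y)


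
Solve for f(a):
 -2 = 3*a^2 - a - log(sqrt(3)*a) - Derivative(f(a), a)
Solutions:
 f(a) = C1 + a^3 - a^2/2 - a*log(a) - a*log(3)/2 + 3*a


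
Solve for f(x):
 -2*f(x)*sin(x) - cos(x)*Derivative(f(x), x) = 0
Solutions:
 f(x) = C1*cos(x)^2


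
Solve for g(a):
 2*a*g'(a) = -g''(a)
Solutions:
 g(a) = C1 + C2*erf(a)


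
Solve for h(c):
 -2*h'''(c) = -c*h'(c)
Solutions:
 h(c) = C1 + Integral(C2*airyai(2^(2/3)*c/2) + C3*airybi(2^(2/3)*c/2), c)


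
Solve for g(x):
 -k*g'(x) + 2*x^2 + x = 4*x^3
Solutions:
 g(x) = C1 - x^4/k + 2*x^3/(3*k) + x^2/(2*k)


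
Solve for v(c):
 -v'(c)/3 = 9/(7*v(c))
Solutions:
 v(c) = -sqrt(C1 - 378*c)/7
 v(c) = sqrt(C1 - 378*c)/7


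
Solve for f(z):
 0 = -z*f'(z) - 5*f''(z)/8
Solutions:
 f(z) = C1 + C2*erf(2*sqrt(5)*z/5)


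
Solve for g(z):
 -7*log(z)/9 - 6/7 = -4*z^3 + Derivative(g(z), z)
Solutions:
 g(z) = C1 + z^4 - 7*z*log(z)/9 - 5*z/63


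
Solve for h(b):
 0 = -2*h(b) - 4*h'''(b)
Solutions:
 h(b) = C3*exp(-2^(2/3)*b/2) + (C1*sin(2^(2/3)*sqrt(3)*b/4) + C2*cos(2^(2/3)*sqrt(3)*b/4))*exp(2^(2/3)*b/4)


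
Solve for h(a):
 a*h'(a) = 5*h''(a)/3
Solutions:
 h(a) = C1 + C2*erfi(sqrt(30)*a/10)


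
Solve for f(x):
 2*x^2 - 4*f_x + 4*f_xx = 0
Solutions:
 f(x) = C1 + C2*exp(x) + x^3/6 + x^2/2 + x


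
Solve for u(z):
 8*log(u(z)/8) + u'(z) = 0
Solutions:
 -Integral(1/(-log(_y) + 3*log(2)), (_y, u(z)))/8 = C1 - z


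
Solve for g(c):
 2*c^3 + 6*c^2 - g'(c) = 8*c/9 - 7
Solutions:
 g(c) = C1 + c^4/2 + 2*c^3 - 4*c^2/9 + 7*c


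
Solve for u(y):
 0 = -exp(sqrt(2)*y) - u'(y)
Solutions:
 u(y) = C1 - sqrt(2)*exp(sqrt(2)*y)/2


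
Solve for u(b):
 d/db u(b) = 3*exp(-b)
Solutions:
 u(b) = C1 - 3*exp(-b)


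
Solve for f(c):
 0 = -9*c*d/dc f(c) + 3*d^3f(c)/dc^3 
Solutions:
 f(c) = C1 + Integral(C2*airyai(3^(1/3)*c) + C3*airybi(3^(1/3)*c), c)


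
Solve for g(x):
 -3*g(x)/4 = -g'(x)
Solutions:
 g(x) = C1*exp(3*x/4)


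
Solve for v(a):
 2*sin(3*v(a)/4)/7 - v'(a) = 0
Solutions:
 -2*a/7 + 2*log(cos(3*v(a)/4) - 1)/3 - 2*log(cos(3*v(a)/4) + 1)/3 = C1


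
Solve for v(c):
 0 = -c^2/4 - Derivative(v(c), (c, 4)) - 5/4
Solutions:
 v(c) = C1 + C2*c + C3*c^2 + C4*c^3 - c^6/1440 - 5*c^4/96


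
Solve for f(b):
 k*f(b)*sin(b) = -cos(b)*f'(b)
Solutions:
 f(b) = C1*exp(k*log(cos(b)))


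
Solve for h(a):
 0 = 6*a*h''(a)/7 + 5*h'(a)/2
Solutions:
 h(a) = C1 + C2/a^(23/12)


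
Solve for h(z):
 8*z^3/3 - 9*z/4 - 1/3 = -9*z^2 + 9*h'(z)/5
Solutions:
 h(z) = C1 + 10*z^4/27 + 5*z^3/3 - 5*z^2/8 - 5*z/27


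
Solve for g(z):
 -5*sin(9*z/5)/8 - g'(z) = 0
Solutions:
 g(z) = C1 + 25*cos(9*z/5)/72


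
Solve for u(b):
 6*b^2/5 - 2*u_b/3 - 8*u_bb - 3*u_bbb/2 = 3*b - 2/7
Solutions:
 u(b) = C1 + C2*exp(2*b*(-4 + sqrt(15))/3) + C3*exp(-2*b*(sqrt(15) + 4)/3) + 3*b^3/5 - 477*b^2/20 + 39531*b/70


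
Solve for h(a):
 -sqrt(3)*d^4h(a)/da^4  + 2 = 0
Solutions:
 h(a) = C1 + C2*a + C3*a^2 + C4*a^3 + sqrt(3)*a^4/36


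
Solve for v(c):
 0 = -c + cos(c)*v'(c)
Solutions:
 v(c) = C1 + Integral(c/cos(c), c)


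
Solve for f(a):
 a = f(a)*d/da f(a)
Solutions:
 f(a) = -sqrt(C1 + a^2)
 f(a) = sqrt(C1 + a^2)


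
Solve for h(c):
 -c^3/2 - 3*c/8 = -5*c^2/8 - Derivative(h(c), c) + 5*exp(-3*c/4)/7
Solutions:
 h(c) = C1 + c^4/8 - 5*c^3/24 + 3*c^2/16 - 20*exp(-3*c/4)/21


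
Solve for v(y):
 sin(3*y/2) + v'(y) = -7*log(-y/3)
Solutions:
 v(y) = C1 - 7*y*log(-y) + 7*y + 7*y*log(3) + 2*cos(3*y/2)/3


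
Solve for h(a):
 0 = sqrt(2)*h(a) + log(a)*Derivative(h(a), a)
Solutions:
 h(a) = C1*exp(-sqrt(2)*li(a))


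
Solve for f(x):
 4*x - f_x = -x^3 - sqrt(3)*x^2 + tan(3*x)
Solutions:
 f(x) = C1 + x^4/4 + sqrt(3)*x^3/3 + 2*x^2 + log(cos(3*x))/3


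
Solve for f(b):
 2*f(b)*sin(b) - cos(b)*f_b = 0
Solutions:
 f(b) = C1/cos(b)^2


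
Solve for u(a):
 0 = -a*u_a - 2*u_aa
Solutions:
 u(a) = C1 + C2*erf(a/2)


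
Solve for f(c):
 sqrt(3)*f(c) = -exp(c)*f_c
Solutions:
 f(c) = C1*exp(sqrt(3)*exp(-c))


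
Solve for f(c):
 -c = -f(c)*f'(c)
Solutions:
 f(c) = -sqrt(C1 + c^2)
 f(c) = sqrt(C1 + c^2)


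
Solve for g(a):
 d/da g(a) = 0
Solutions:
 g(a) = C1


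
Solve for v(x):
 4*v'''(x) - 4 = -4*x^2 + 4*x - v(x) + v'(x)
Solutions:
 v(x) = C1*exp(3^(1/3)*x*(3^(1/3)/(sqrt(78) + 9)^(1/3) + (sqrt(78) + 9)^(1/3))/12)*sin(3^(1/6)*x*(-3^(2/3)*(sqrt(78) + 9)^(1/3) + 3/(sqrt(78) + 9)^(1/3))/12) + C2*exp(3^(1/3)*x*(3^(1/3)/(sqrt(78) + 9)^(1/3) + (sqrt(78) + 9)^(1/3))/12)*cos(3^(1/6)*x*(-3^(2/3)*(sqrt(78) + 9)^(1/3) + 3/(sqrt(78) + 9)^(1/3))/12) + C3*exp(-3^(1/3)*x*(3^(1/3)/(sqrt(78) + 9)^(1/3) + (sqrt(78) + 9)^(1/3))/6) - 4*x^2 - 4*x


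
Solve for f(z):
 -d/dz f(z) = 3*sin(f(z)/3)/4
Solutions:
 3*z/4 + 3*log(cos(f(z)/3) - 1)/2 - 3*log(cos(f(z)/3) + 1)/2 = C1


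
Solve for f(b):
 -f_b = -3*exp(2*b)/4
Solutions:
 f(b) = C1 + 3*exp(2*b)/8


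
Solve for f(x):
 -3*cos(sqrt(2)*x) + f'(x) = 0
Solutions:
 f(x) = C1 + 3*sqrt(2)*sin(sqrt(2)*x)/2


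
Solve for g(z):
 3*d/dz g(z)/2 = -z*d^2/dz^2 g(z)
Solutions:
 g(z) = C1 + C2/sqrt(z)


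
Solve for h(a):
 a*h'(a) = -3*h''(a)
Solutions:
 h(a) = C1 + C2*erf(sqrt(6)*a/6)


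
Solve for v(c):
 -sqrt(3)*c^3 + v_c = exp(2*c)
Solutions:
 v(c) = C1 + sqrt(3)*c^4/4 + exp(2*c)/2


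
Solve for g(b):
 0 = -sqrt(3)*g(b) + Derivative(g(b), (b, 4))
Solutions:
 g(b) = C1*exp(-3^(1/8)*b) + C2*exp(3^(1/8)*b) + C3*sin(3^(1/8)*b) + C4*cos(3^(1/8)*b)


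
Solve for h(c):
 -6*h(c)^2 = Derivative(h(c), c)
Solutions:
 h(c) = 1/(C1 + 6*c)


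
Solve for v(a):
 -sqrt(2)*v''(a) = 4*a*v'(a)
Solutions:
 v(a) = C1 + C2*erf(2^(1/4)*a)


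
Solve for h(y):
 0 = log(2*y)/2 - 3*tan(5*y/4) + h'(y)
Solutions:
 h(y) = C1 - y*log(y)/2 - y*log(2)/2 + y/2 - 12*log(cos(5*y/4))/5


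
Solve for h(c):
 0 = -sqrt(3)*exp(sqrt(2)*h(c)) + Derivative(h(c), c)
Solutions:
 h(c) = sqrt(2)*(2*log(-1/(C1 + sqrt(3)*c)) - log(2))/4


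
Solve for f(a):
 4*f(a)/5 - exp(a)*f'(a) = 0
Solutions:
 f(a) = C1*exp(-4*exp(-a)/5)


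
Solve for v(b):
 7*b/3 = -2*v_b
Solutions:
 v(b) = C1 - 7*b^2/12


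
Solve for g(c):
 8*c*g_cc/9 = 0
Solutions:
 g(c) = C1 + C2*c


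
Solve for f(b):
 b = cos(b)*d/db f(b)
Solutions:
 f(b) = C1 + Integral(b/cos(b), b)


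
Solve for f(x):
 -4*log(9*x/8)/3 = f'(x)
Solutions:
 f(x) = C1 - 4*x*log(x)/3 - 8*x*log(3)/3 + 4*x/3 + 4*x*log(2)


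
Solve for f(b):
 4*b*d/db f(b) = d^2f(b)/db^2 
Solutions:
 f(b) = C1 + C2*erfi(sqrt(2)*b)


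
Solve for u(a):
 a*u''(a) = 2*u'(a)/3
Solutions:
 u(a) = C1 + C2*a^(5/3)


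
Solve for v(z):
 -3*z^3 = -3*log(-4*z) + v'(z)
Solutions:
 v(z) = C1 - 3*z^4/4 + 3*z*log(-z) + 3*z*(-1 + 2*log(2))


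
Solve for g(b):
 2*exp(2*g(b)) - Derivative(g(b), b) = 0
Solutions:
 g(b) = log(-sqrt(-1/(C1 + 2*b))) - log(2)/2
 g(b) = log(-1/(C1 + 2*b))/2 - log(2)/2


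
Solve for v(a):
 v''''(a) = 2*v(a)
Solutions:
 v(a) = C1*exp(-2^(1/4)*a) + C2*exp(2^(1/4)*a) + C3*sin(2^(1/4)*a) + C4*cos(2^(1/4)*a)


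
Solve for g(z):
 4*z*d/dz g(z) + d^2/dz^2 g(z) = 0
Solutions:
 g(z) = C1 + C2*erf(sqrt(2)*z)


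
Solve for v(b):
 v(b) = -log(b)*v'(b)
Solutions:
 v(b) = C1*exp(-li(b))


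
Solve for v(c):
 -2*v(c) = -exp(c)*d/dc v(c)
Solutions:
 v(c) = C1*exp(-2*exp(-c))


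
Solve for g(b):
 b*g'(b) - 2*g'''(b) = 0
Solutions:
 g(b) = C1 + Integral(C2*airyai(2^(2/3)*b/2) + C3*airybi(2^(2/3)*b/2), b)


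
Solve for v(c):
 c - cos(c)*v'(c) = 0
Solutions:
 v(c) = C1 + Integral(c/cos(c), c)


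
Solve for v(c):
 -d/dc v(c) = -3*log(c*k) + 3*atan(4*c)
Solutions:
 v(c) = C1 + 3*c*log(c*k) - 3*c*atan(4*c) - 3*c + 3*log(16*c^2 + 1)/8


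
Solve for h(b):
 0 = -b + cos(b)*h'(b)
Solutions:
 h(b) = C1 + Integral(b/cos(b), b)


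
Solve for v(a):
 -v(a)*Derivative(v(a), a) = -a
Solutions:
 v(a) = -sqrt(C1 + a^2)
 v(a) = sqrt(C1 + a^2)


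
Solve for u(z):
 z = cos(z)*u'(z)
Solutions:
 u(z) = C1 + Integral(z/cos(z), z)


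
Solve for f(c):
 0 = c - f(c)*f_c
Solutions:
 f(c) = -sqrt(C1 + c^2)
 f(c) = sqrt(C1 + c^2)


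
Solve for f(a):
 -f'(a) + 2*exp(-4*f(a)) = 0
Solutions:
 f(a) = log(-I*(C1 + 8*a)^(1/4))
 f(a) = log(I*(C1 + 8*a)^(1/4))
 f(a) = log(-(C1 + 8*a)^(1/4))
 f(a) = log(C1 + 8*a)/4


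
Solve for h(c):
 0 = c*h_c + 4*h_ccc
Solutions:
 h(c) = C1 + Integral(C2*airyai(-2^(1/3)*c/2) + C3*airybi(-2^(1/3)*c/2), c)


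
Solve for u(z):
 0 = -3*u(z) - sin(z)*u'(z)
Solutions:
 u(z) = C1*(cos(z) + 1)^(3/2)/(cos(z) - 1)^(3/2)


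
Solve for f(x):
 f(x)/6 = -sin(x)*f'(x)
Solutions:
 f(x) = C1*(cos(x) + 1)^(1/12)/(cos(x) - 1)^(1/12)


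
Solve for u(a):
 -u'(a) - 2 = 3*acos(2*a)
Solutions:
 u(a) = C1 - 3*a*acos(2*a) - 2*a + 3*sqrt(1 - 4*a^2)/2


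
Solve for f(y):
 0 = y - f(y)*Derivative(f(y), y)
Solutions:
 f(y) = -sqrt(C1 + y^2)
 f(y) = sqrt(C1 + y^2)


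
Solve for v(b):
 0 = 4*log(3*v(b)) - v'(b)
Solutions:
 -Integral(1/(log(_y) + log(3)), (_y, v(b)))/4 = C1 - b


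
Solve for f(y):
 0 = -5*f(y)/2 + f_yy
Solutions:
 f(y) = C1*exp(-sqrt(10)*y/2) + C2*exp(sqrt(10)*y/2)


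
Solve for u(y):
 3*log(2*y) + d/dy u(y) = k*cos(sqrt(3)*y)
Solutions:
 u(y) = C1 + sqrt(3)*k*sin(sqrt(3)*y)/3 - 3*y*log(y) - 3*y*log(2) + 3*y


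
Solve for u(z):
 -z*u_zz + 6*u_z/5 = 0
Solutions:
 u(z) = C1 + C2*z^(11/5)


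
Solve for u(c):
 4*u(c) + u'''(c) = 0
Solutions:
 u(c) = C3*exp(-2^(2/3)*c) + (C1*sin(2^(2/3)*sqrt(3)*c/2) + C2*cos(2^(2/3)*sqrt(3)*c/2))*exp(2^(2/3)*c/2)


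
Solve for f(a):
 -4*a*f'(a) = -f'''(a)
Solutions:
 f(a) = C1 + Integral(C2*airyai(2^(2/3)*a) + C3*airybi(2^(2/3)*a), a)


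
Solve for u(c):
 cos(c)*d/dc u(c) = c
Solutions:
 u(c) = C1 + Integral(c/cos(c), c)


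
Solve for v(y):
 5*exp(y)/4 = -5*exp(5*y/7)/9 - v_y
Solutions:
 v(y) = C1 - 7*exp(5*y/7)/9 - 5*exp(y)/4


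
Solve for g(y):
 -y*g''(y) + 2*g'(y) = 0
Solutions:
 g(y) = C1 + C2*y^3


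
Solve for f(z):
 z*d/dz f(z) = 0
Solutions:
 f(z) = C1


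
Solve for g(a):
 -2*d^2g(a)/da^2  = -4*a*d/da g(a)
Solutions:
 g(a) = C1 + C2*erfi(a)


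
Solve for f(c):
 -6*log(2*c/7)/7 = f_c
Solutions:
 f(c) = C1 - 6*c*log(c)/7 - 6*c*log(2)/7 + 6*c/7 + 6*c*log(7)/7


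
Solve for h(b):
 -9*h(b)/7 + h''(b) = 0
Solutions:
 h(b) = C1*exp(-3*sqrt(7)*b/7) + C2*exp(3*sqrt(7)*b/7)


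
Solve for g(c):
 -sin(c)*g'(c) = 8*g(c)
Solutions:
 g(c) = C1*(cos(c)^4 + 4*cos(c)^3 + 6*cos(c)^2 + 4*cos(c) + 1)/(cos(c)^4 - 4*cos(c)^3 + 6*cos(c)^2 - 4*cos(c) + 1)


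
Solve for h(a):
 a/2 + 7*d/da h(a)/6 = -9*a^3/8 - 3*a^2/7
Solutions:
 h(a) = C1 - 27*a^4/112 - 6*a^3/49 - 3*a^2/14


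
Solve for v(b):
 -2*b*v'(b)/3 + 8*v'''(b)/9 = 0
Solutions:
 v(b) = C1 + Integral(C2*airyai(6^(1/3)*b/2) + C3*airybi(6^(1/3)*b/2), b)


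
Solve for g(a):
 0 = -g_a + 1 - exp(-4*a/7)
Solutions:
 g(a) = C1 + a + 7*exp(-4*a/7)/4


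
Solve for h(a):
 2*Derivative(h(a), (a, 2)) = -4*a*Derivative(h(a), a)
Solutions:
 h(a) = C1 + C2*erf(a)


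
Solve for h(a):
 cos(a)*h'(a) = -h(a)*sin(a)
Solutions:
 h(a) = C1*cos(a)


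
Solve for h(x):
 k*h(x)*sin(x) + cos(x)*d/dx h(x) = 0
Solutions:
 h(x) = C1*exp(k*log(cos(x)))


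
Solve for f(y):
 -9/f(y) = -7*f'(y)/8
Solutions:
 f(y) = -sqrt(C1 + 1008*y)/7
 f(y) = sqrt(C1 + 1008*y)/7


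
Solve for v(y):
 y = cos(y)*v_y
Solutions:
 v(y) = C1 + Integral(y/cos(y), y)


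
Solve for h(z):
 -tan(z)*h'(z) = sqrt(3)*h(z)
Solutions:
 h(z) = C1/sin(z)^(sqrt(3))


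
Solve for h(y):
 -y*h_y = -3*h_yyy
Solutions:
 h(y) = C1 + Integral(C2*airyai(3^(2/3)*y/3) + C3*airybi(3^(2/3)*y/3), y)


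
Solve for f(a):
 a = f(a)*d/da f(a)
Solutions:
 f(a) = -sqrt(C1 + a^2)
 f(a) = sqrt(C1 + a^2)


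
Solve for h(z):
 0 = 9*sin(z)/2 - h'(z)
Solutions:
 h(z) = C1 - 9*cos(z)/2


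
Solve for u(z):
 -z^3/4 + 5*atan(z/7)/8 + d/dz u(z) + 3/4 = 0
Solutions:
 u(z) = C1 + z^4/16 - 5*z*atan(z/7)/8 - 3*z/4 + 35*log(z^2 + 49)/16


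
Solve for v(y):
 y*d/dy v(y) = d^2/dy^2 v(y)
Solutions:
 v(y) = C1 + C2*erfi(sqrt(2)*y/2)


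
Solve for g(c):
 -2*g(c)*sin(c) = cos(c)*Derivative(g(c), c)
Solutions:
 g(c) = C1*cos(c)^2


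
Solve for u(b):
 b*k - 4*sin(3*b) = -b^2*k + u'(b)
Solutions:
 u(b) = C1 + b^3*k/3 + b^2*k/2 + 4*cos(3*b)/3


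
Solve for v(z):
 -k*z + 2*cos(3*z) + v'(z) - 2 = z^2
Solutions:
 v(z) = C1 + k*z^2/2 + z^3/3 + 2*z - 2*sin(3*z)/3


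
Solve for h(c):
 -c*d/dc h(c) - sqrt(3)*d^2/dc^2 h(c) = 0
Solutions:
 h(c) = C1 + C2*erf(sqrt(2)*3^(3/4)*c/6)


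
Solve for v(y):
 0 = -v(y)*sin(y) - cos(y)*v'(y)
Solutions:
 v(y) = C1*cos(y)


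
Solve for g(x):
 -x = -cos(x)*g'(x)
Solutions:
 g(x) = C1 + Integral(x/cos(x), x)


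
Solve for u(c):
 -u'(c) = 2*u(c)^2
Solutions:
 u(c) = 1/(C1 + 2*c)


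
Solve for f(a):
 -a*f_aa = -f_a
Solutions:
 f(a) = C1 + C2*a^2


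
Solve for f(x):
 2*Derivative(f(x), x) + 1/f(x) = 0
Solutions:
 f(x) = -sqrt(C1 - x)
 f(x) = sqrt(C1 - x)


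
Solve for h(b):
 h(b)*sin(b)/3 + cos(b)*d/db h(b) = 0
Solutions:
 h(b) = C1*cos(b)^(1/3)


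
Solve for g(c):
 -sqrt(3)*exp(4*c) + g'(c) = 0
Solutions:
 g(c) = C1 + sqrt(3)*exp(4*c)/4


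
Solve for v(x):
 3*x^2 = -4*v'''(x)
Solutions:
 v(x) = C1 + C2*x + C3*x^2 - x^5/80


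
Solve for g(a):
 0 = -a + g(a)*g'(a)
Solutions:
 g(a) = -sqrt(C1 + a^2)
 g(a) = sqrt(C1 + a^2)


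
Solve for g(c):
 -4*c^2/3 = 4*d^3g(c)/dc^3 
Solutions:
 g(c) = C1 + C2*c + C3*c^2 - c^5/180


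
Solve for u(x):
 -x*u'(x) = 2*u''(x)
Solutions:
 u(x) = C1 + C2*erf(x/2)


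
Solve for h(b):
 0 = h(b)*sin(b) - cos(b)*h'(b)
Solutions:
 h(b) = C1/cos(b)


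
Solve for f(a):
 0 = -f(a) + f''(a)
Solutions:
 f(a) = C1*exp(-a) + C2*exp(a)


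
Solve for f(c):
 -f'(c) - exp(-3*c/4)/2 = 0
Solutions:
 f(c) = C1 + 2*exp(-3*c/4)/3


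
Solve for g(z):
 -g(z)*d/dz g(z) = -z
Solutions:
 g(z) = -sqrt(C1 + z^2)
 g(z) = sqrt(C1 + z^2)


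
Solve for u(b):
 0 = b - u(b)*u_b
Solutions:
 u(b) = -sqrt(C1 + b^2)
 u(b) = sqrt(C1 + b^2)


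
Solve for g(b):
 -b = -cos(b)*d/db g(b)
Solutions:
 g(b) = C1 + Integral(b/cos(b), b)


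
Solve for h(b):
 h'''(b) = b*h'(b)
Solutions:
 h(b) = C1 + Integral(C2*airyai(b) + C3*airybi(b), b)


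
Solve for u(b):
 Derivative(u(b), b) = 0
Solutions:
 u(b) = C1


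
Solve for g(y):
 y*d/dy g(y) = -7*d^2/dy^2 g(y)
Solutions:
 g(y) = C1 + C2*erf(sqrt(14)*y/14)


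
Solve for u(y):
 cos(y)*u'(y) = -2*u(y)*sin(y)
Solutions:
 u(y) = C1*cos(y)^2


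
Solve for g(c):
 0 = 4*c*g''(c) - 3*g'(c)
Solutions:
 g(c) = C1 + C2*c^(7/4)


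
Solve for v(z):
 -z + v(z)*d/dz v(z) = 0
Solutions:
 v(z) = -sqrt(C1 + z^2)
 v(z) = sqrt(C1 + z^2)


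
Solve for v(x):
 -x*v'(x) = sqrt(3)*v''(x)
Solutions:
 v(x) = C1 + C2*erf(sqrt(2)*3^(3/4)*x/6)


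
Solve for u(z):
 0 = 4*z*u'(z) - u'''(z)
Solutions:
 u(z) = C1 + Integral(C2*airyai(2^(2/3)*z) + C3*airybi(2^(2/3)*z), z)


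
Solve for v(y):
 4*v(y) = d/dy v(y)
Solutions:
 v(y) = C1*exp(4*y)


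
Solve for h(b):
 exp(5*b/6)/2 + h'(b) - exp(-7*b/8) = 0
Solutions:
 h(b) = C1 - 3*exp(5*b/6)/5 - 8*exp(-7*b/8)/7


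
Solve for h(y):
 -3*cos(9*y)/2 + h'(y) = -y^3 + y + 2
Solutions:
 h(y) = C1 - y^4/4 + y^2/2 + 2*y + sin(9*y)/6


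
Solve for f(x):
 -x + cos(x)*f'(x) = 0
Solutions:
 f(x) = C1 + Integral(x/cos(x), x)


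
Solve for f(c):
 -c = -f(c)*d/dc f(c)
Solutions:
 f(c) = -sqrt(C1 + c^2)
 f(c) = sqrt(C1 + c^2)


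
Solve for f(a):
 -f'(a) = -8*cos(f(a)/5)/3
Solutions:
 -8*a/3 - 5*log(sin(f(a)/5) - 1)/2 + 5*log(sin(f(a)/5) + 1)/2 = C1


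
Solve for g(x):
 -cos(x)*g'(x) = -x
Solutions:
 g(x) = C1 + Integral(x/cos(x), x)


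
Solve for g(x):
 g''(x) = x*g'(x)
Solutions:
 g(x) = C1 + C2*erfi(sqrt(2)*x/2)


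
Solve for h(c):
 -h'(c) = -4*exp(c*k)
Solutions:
 h(c) = C1 + 4*exp(c*k)/k


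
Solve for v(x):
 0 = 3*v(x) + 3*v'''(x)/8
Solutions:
 v(x) = C3*exp(-2*x) + (C1*sin(sqrt(3)*x) + C2*cos(sqrt(3)*x))*exp(x)


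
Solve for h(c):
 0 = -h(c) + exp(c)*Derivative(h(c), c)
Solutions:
 h(c) = C1*exp(-exp(-c))


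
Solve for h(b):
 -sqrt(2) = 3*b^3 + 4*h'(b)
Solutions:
 h(b) = C1 - 3*b^4/16 - sqrt(2)*b/4


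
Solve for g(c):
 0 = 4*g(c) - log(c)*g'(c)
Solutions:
 g(c) = C1*exp(4*li(c))


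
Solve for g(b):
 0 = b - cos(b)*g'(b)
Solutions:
 g(b) = C1 + Integral(b/cos(b), b)


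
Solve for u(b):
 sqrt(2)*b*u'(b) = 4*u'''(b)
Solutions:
 u(b) = C1 + Integral(C2*airyai(sqrt(2)*b/2) + C3*airybi(sqrt(2)*b/2), b)


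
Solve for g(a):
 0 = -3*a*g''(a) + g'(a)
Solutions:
 g(a) = C1 + C2*a^(4/3)


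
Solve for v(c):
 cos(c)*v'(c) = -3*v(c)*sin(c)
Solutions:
 v(c) = C1*cos(c)^3


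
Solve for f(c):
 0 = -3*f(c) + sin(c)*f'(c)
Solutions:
 f(c) = C1*(cos(c) - 1)^(3/2)/(cos(c) + 1)^(3/2)


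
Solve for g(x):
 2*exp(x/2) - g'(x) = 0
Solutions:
 g(x) = C1 + 4*exp(x/2)


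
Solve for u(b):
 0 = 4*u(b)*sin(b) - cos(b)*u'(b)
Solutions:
 u(b) = C1/cos(b)^4


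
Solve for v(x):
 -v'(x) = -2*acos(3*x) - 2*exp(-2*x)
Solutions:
 v(x) = C1 + 2*x*acos(3*x) - 2*sqrt(1 - 9*x^2)/3 - exp(-2*x)


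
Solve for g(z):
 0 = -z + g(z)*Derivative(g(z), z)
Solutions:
 g(z) = -sqrt(C1 + z^2)
 g(z) = sqrt(C1 + z^2)


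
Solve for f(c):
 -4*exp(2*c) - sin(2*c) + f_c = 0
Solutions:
 f(c) = C1 + 2*exp(2*c) - cos(2*c)/2


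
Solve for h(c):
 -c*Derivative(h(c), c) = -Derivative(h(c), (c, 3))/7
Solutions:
 h(c) = C1 + Integral(C2*airyai(7^(1/3)*c) + C3*airybi(7^(1/3)*c), c)


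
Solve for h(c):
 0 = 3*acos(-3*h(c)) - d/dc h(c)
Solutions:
 Integral(1/acos(-3*_y), (_y, h(c))) = C1 + 3*c


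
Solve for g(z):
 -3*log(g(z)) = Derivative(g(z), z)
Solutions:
 li(g(z)) = C1 - 3*z


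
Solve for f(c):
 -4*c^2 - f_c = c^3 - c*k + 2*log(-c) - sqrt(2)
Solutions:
 f(c) = C1 - c^4/4 - 4*c^3/3 + c^2*k/2 - 2*c*log(-c) + c*(sqrt(2) + 2)


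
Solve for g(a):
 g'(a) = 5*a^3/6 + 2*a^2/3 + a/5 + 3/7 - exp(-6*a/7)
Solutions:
 g(a) = C1 + 5*a^4/24 + 2*a^3/9 + a^2/10 + 3*a/7 + 7*exp(-6*a/7)/6


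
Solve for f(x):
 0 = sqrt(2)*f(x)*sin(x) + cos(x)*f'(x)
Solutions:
 f(x) = C1*cos(x)^(sqrt(2))


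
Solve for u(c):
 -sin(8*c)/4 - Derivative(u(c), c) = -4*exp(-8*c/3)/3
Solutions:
 u(c) = C1 + cos(8*c)/32 - exp(-8*c/3)/2


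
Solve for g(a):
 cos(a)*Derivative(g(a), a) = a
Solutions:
 g(a) = C1 + Integral(a/cos(a), a)


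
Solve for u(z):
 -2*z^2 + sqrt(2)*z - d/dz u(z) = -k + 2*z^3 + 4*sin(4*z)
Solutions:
 u(z) = C1 + k*z - z^4/2 - 2*z^3/3 + sqrt(2)*z^2/2 + cos(4*z)


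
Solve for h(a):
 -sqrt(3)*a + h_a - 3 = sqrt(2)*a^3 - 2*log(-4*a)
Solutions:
 h(a) = C1 + sqrt(2)*a^4/4 + sqrt(3)*a^2/2 - 2*a*log(-a) + a*(5 - 4*log(2))


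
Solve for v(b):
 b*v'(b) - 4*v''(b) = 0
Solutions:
 v(b) = C1 + C2*erfi(sqrt(2)*b/4)


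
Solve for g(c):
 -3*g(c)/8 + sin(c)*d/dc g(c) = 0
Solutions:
 g(c) = C1*(cos(c) - 1)^(3/16)/(cos(c) + 1)^(3/16)


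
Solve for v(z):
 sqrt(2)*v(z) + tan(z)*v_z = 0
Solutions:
 v(z) = C1/sin(z)^(sqrt(2))


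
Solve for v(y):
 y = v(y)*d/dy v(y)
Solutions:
 v(y) = -sqrt(C1 + y^2)
 v(y) = sqrt(C1 + y^2)


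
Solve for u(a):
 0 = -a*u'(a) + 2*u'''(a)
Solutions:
 u(a) = C1 + Integral(C2*airyai(2^(2/3)*a/2) + C3*airybi(2^(2/3)*a/2), a)


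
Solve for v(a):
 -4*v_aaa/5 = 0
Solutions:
 v(a) = C1 + C2*a + C3*a^2


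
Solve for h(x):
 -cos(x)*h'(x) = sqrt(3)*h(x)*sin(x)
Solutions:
 h(x) = C1*cos(x)^(sqrt(3))


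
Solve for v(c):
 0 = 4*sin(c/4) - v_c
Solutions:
 v(c) = C1 - 16*cos(c/4)


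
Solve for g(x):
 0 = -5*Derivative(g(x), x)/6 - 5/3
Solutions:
 g(x) = C1 - 2*x


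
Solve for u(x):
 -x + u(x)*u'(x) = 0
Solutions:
 u(x) = -sqrt(C1 + x^2)
 u(x) = sqrt(C1 + x^2)


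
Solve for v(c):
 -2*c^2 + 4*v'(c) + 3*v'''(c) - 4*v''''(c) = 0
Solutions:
 v(c) = C1 + C2*exp(c*(-(8*sqrt(17) + 33)^(1/3) - 1/(8*sqrt(17) + 33)^(1/3) + 2)/8)*sin(sqrt(3)*c*(-(8*sqrt(17) + 33)^(1/3) + (8*sqrt(17) + 33)^(-1/3))/8) + C3*exp(c*(-(8*sqrt(17) + 33)^(1/3) - 1/(8*sqrt(17) + 33)^(1/3) + 2)/8)*cos(sqrt(3)*c*(-(8*sqrt(17) + 33)^(1/3) + (8*sqrt(17) + 33)^(-1/3))/8) + C4*exp(c*((8*sqrt(17) + 33)^(-1/3) + 1 + (8*sqrt(17) + 33)^(1/3))/4) + c^3/6 - 3*c/4


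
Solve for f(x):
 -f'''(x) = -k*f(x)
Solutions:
 f(x) = C1*exp(k^(1/3)*x) + C2*exp(k^(1/3)*x*(-1 + sqrt(3)*I)/2) + C3*exp(-k^(1/3)*x*(1 + sqrt(3)*I)/2)


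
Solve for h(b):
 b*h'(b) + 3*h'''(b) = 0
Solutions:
 h(b) = C1 + Integral(C2*airyai(-3^(2/3)*b/3) + C3*airybi(-3^(2/3)*b/3), b)


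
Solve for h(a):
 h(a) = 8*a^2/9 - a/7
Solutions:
 h(a) = a*(56*a - 9)/63


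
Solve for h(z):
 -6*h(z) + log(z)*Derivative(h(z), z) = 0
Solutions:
 h(z) = C1*exp(6*li(z))


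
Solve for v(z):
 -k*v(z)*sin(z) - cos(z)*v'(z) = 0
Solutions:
 v(z) = C1*exp(k*log(cos(z)))


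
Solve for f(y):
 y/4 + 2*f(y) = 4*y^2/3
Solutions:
 f(y) = y*(16*y - 3)/24


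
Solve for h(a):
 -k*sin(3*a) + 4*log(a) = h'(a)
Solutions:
 h(a) = C1 + 4*a*log(a) - 4*a + k*cos(3*a)/3


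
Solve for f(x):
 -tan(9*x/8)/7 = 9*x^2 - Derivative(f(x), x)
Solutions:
 f(x) = C1 + 3*x^3 - 8*log(cos(9*x/8))/63


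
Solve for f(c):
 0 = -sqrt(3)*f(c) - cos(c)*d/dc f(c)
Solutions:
 f(c) = C1*(sin(c) - 1)^(sqrt(3)/2)/(sin(c) + 1)^(sqrt(3)/2)


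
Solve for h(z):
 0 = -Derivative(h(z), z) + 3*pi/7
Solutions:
 h(z) = C1 + 3*pi*z/7


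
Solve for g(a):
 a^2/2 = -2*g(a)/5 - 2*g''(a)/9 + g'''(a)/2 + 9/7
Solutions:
 g(a) = C1*exp(a*(-2^(1/3)*5^(2/3)*(81*sqrt(60009) + 19843)^(1/3) - 40*2^(2/3)*5^(1/3)/(81*sqrt(60009) + 19843)^(1/3) + 40)/270)*sin(10^(1/3)*sqrt(3)*a*(-5^(1/3)*(81*sqrt(60009) + 19843)^(1/3) + 40*2^(1/3)/(81*sqrt(60009) + 19843)^(1/3))/270) + C2*exp(a*(-2^(1/3)*5^(2/3)*(81*sqrt(60009) + 19843)^(1/3) - 40*2^(2/3)*5^(1/3)/(81*sqrt(60009) + 19843)^(1/3) + 40)/270)*cos(10^(1/3)*sqrt(3)*a*(-5^(1/3)*(81*sqrt(60009) + 19843)^(1/3) + 40*2^(1/3)/(81*sqrt(60009) + 19843)^(1/3))/270) + C3*exp(a*(40*2^(2/3)*5^(1/3)/(81*sqrt(60009) + 19843)^(1/3) + 20 + 2^(1/3)*5^(2/3)*(81*sqrt(60009) + 19843)^(1/3))/135) - 5*a^2/4 + 290/63
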